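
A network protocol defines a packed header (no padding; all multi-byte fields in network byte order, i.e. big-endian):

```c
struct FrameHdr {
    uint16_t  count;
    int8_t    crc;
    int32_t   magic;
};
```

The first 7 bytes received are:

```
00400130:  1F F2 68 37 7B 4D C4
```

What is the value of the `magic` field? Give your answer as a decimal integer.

930827716

`magic` follows `count` (2 B), `crc` (1 B), so it starts at offset 2 + 1 = 3 and occupies 4 bytes.
Bytes at offsets 3..6: 37 7B 4D C4.
Big-endian stores the most-significant byte at the lowest address.
The bytes are already most-significant first: 0x377B4DC4.
0x377B4DC4 = 930827716.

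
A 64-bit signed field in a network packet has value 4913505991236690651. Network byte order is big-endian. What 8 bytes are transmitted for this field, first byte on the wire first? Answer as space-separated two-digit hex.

4913505991236690651 in hexadecimal, padded to 64 bits, is 0x443047AA896AA2DB.
Split into bytes (most-significant first): 44 30 47 AA 89 6A A2 DB.
Big-endian: lowest address holds the most-significant byte.
So the memory order matches the most-significant-first order: 44 30 47 AA 89 6A A2 DB.

44 30 47 AA 89 6A A2 DB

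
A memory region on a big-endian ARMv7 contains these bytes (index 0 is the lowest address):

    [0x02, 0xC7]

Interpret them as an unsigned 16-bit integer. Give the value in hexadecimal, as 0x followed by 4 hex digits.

0x02C7

Big-endian stores the most-significant byte at the lowest address.
The bytes are already most-significant first: 0x02C7.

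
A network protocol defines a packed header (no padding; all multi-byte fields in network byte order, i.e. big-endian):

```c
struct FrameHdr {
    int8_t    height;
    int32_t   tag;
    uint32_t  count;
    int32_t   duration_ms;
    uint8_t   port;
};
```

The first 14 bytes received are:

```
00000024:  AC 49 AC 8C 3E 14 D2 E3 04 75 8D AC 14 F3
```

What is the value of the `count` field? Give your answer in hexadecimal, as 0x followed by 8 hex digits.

`count` follows `height` (1 B), `tag` (4 B), so it starts at offset 1 + 4 = 5 and occupies 4 bytes.
Bytes at offsets 5..8: 14 D2 E3 04.
In big-endian order the high byte comes first in memory.
The bytes are already most-significant first: 0x14D2E304.

0x14D2E304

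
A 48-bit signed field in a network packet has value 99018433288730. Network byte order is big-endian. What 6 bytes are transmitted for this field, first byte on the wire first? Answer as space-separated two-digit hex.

99018433288730 in hexadecimal, padded to 48 bits, is 0x5A0E868ADA1A.
Split into bytes (most-significant first): 5A 0E 86 8A DA 1A.
In big-endian order the high byte comes first in memory.
So the memory order matches the most-significant-first order: 5A 0E 86 8A DA 1A.

5A 0E 86 8A DA 1A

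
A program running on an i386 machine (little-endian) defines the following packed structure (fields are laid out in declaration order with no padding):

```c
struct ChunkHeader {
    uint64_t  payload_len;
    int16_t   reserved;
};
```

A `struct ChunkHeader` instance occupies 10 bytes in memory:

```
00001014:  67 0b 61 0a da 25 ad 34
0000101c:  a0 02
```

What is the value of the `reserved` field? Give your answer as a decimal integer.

`reserved` follows `payload_len` (8 bytes), so it starts at byte offset 8 and occupies 2 bytes.
Bytes at offsets 8..9: A0 02.
Little-endian stores the least-significant byte at the lowest address.
Reassemble most-significant byte first: 02 A0 → 0x02A0.
0x02A0 = 672.

672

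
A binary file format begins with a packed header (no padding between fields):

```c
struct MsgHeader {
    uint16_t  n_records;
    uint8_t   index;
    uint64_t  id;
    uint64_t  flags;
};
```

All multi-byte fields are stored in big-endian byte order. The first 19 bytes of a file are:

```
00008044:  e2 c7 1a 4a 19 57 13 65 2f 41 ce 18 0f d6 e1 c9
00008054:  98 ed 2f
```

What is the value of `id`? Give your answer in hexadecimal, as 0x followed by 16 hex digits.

0x4A195713652F41CE

`id` follows `n_records` (2 B), `index` (1 B), so it starts at offset 2 + 1 = 3 and occupies 8 bytes.
Bytes at offsets 3..10: 4A 19 57 13 65 2F 41 CE.
Big-endian stores the most-significant byte at the lowest address.
The bytes are already most-significant first: 0x4A195713652F41CE.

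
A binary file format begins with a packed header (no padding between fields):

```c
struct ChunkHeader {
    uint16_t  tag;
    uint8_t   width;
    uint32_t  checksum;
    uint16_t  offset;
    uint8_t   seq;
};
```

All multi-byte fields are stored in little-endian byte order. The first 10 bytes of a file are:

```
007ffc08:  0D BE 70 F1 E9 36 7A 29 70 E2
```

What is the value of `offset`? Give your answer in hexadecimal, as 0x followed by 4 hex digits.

0x7029

`offset` follows `tag` (2 B), `width` (1 B), `checksum` (4 B), so it starts at offset 2 + 1 + 4 = 7 and occupies 2 bytes.
Bytes at offsets 7..8: 29 70.
Little-endian: lowest address holds the least-significant byte.
Reassemble most-significant byte first: 70 29 → 0x7029.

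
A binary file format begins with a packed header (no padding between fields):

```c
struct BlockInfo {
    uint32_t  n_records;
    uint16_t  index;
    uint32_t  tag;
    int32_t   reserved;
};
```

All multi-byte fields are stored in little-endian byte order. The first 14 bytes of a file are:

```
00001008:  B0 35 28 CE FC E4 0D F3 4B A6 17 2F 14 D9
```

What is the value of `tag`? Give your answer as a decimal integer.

`tag` follows `n_records` (4 B), `index` (2 B), so it starts at offset 4 + 2 = 6 and occupies 4 bytes.
Bytes at offsets 6..9: 0D F3 4B A6.
Little-endian stores the least-significant byte at the lowest address.
Reassemble most-significant byte first: A6 4B F3 0D → 0xA64BF30D.
0xA64BF30D = 2789995277.

2789995277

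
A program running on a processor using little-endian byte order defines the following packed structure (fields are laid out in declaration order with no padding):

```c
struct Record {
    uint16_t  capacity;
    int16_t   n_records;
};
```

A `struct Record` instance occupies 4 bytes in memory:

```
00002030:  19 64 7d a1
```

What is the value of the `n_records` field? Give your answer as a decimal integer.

`n_records` follows `capacity` (2 bytes), so it starts at byte offset 2 and occupies 2 bytes.
Bytes at offsets 2..3: 7D A1.
Little-endian stores the least-significant byte at the lowest address.
Reassemble most-significant byte first: A1 7D → 0xA17D.
Top bit is set, so as a signed 16-bit value this is 0xA17D − 2^16 = -24195.

-24195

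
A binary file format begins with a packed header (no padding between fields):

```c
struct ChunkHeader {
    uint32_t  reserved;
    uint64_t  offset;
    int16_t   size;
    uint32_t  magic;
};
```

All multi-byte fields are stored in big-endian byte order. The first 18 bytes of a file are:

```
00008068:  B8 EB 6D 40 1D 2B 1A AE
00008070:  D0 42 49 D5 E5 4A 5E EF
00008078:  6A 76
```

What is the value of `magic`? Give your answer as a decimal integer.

`magic` follows `reserved` (4 B), `offset` (8 B), `size` (2 B), so it starts at offset 4 + 8 + 2 = 14 and occupies 4 bytes.
Bytes at offsets 14..17: 5E EF 6A 76.
Big-endian stores the most-significant byte at the lowest address.
The bytes are already most-significant first: 0x5EEF6A76.
0x5EEF6A76 = 1592748662.

1592748662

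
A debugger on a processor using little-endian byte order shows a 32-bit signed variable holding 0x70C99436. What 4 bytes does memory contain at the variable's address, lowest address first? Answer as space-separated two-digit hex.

Split into bytes (most-significant first): 70 C9 94 36.
Little-endian: lowest address holds the least-significant byte.
So at ascending addresses the bytes are 36 94 C9 70.

36 94 C9 70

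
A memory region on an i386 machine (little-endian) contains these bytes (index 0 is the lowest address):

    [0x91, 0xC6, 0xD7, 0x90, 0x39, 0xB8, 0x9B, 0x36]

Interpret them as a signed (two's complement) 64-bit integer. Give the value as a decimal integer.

3934941256820967057

Little-endian stores the least-significant byte at the lowest address.
Reassemble most-significant byte first: 36 9B B8 39 90 D7 C6 91 → 0x369BB83990D7C691.
0x369BB83990D7C691 = 3934941256820967057.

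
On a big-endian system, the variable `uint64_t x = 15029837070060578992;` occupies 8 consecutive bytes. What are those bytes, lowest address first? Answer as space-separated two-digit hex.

15029837070060578992 in hexadecimal, padded to 64 bits, is 0xD094B52F08F568B0.
Split into bytes (most-significant first): D0 94 B5 2F 08 F5 68 B0.
Big-endian stores the most-significant byte at the lowest address.
So the memory order matches the most-significant-first order: D0 94 B5 2F 08 F5 68 B0.

D0 94 B5 2F 08 F5 68 B0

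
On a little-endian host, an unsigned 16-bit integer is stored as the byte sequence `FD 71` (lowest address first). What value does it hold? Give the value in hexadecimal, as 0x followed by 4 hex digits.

0x71FD

Little-endian: lowest address holds the least-significant byte.
Reassemble most-significant byte first: 71 FD → 0x71FD.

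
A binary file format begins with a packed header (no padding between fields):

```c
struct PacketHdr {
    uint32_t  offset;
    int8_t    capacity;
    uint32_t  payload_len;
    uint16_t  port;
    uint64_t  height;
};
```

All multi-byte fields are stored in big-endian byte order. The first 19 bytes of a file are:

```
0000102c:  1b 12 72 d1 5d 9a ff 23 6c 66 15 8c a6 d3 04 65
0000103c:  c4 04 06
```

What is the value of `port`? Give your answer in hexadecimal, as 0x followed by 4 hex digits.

0x6615

`port` follows `offset` (4 B), `capacity` (1 B), `payload_len` (4 B), so it starts at offset 4 + 1 + 4 = 9 and occupies 2 bytes.
Bytes at offsets 9..10: 66 15.
Big-endian stores the most-significant byte at the lowest address.
The bytes are already most-significant first: 0x6615.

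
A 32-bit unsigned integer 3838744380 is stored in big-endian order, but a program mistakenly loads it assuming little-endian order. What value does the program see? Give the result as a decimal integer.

3838744380 in 32-bit hexadecimal is 0xE4CE973C.
Stored big-endian, the bytes at ascending addresses are E4 CE 97 3C.
Read back as little-endian, the first byte is least significant, giving 0x3C97CEE4.
0x3C97CEE4 = 1016581860.

1016581860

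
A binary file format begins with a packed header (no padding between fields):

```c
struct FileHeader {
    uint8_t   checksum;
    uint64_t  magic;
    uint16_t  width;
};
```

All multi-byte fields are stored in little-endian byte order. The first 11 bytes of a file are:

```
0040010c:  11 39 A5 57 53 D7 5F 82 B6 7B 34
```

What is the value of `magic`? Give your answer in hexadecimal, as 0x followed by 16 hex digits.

`magic` follows `checksum` (1 byte), so it starts at byte offset 1 and occupies 8 bytes.
Bytes at offsets 1..8: 39 A5 57 53 D7 5F 82 B6.
Little-endian stores the least-significant byte at the lowest address.
Reassemble most-significant byte first: B6 82 5F D7 53 57 A5 39 → 0xB6825FD75357A539.

0xB6825FD75357A539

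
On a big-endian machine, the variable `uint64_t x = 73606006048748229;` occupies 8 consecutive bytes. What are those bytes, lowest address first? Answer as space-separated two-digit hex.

73606006048748229 in hexadecimal, padded to 64 bits, is 0x01058045C3DEF2C5.
Split into bytes (most-significant first): 01 05 80 45 C3 DE F2 C5.
In big-endian order the high byte comes first in memory.
So the memory order matches the most-significant-first order: 01 05 80 45 C3 DE F2 C5.

01 05 80 45 C3 DE F2 C5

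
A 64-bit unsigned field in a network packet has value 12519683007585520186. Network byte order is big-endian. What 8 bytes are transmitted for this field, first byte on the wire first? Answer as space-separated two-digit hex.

AD BE D9 5C FF A1 0A 3A

12519683007585520186 in hexadecimal, padded to 64 bits, is 0xADBED95CFFA10A3A.
Split into bytes (most-significant first): AD BE D9 5C FF A1 0A 3A.
Big-endian: lowest address holds the most-significant byte.
So the memory order matches the most-significant-first order: AD BE D9 5C FF A1 0A 3A.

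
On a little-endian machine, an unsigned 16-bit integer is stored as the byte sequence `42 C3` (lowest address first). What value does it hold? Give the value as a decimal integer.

In little-endian order the low byte comes first in memory.
Reassemble most-significant byte first: C3 42 → 0xC342.
0xC342 = 49986.

49986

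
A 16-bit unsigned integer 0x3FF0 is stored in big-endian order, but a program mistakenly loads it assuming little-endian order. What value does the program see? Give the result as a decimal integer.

Stored big-endian, the bytes at ascending addresses are 3F F0.
Read back as little-endian, the first byte is least significant, giving 0xF03F.
0xF03F = 61503.

61503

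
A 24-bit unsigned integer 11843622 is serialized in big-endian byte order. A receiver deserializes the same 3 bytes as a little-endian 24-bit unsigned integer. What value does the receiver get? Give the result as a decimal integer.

2537652

11843622 in 24-bit hexadecimal is 0xB4B826.
Stored big-endian, the bytes at ascending addresses are B4 B8 26.
Read back as little-endian, the first byte is least significant, giving 0x26B8B4.
0x26B8B4 = 2537652.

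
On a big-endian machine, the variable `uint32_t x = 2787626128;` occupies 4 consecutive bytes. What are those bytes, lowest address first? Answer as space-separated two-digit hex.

A6 27 CC 90

2787626128 in hexadecimal, padded to 32 bits, is 0xA627CC90.
Split into bytes (most-significant first): A6 27 CC 90.
In big-endian order the high byte comes first in memory.
So the memory order matches the most-significant-first order: A6 27 CC 90.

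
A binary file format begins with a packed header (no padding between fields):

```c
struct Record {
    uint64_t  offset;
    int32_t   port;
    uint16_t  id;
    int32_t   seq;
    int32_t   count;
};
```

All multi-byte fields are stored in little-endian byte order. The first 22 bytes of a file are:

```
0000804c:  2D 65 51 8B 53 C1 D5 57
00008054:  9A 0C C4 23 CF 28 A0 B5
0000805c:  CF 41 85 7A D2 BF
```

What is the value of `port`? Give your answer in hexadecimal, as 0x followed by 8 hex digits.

0x23C40C9A

`port` follows `offset` (8 bytes), so it starts at byte offset 8 and occupies 4 bytes.
Bytes at offsets 8..11: 9A 0C C4 23.
Little-endian: lowest address holds the least-significant byte.
Reassemble most-significant byte first: 23 C4 0C 9A → 0x23C40C9A.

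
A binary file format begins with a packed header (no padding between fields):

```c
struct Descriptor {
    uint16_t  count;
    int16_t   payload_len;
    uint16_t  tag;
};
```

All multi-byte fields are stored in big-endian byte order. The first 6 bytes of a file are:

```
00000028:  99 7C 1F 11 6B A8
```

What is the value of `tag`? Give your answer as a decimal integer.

`tag` follows `count` (2 B), `payload_len` (2 B), so it starts at offset 2 + 2 = 4 and occupies 2 bytes.
Bytes at offsets 4..5: 6B A8.
Big-endian stores the most-significant byte at the lowest address.
The bytes are already most-significant first: 0x6BA8.
0x6BA8 = 27560.

27560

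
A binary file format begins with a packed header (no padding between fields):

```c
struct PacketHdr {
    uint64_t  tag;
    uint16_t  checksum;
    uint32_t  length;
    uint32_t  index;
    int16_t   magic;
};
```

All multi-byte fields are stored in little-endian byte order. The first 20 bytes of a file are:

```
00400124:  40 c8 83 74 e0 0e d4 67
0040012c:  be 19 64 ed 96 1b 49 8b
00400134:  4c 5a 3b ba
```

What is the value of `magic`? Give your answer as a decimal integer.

`magic` follows `tag` (8 B), `checksum` (2 B), `length` (4 B), `index` (4 B), so it starts at offset 8 + 2 + 4 + 4 = 18 and occupies 2 bytes.
Bytes at offsets 18..19: 3B BA.
Little-endian stores the least-significant byte at the lowest address.
Reassemble most-significant byte first: BA 3B → 0xBA3B.
Top bit is set, so as a signed 16-bit value this is 0xBA3B − 2^16 = -17861.

-17861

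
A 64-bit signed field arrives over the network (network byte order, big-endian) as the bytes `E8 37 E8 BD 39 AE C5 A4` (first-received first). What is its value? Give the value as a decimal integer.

-1713645233776966236

Big-endian stores the most-significant byte at the lowest address.
The bytes are already most-significant first: 0xE837E8BD39AEC5A4.
Top bit is set, so as a signed 64-bit value this is 0xE837E8BD39AEC5A4 − 2^64 = -1713645233776966236.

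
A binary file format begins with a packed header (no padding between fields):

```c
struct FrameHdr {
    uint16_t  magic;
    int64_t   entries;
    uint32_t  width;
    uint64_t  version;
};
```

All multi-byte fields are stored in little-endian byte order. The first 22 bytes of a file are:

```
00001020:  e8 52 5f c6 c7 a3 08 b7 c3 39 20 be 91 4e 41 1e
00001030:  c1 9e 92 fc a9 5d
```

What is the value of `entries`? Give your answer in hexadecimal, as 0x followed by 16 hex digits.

`entries` follows `magic` (2 bytes), so it starts at byte offset 2 and occupies 8 bytes.
Bytes at offsets 2..9: 5F C6 C7 A3 08 B7 C3 39.
In little-endian order the low byte comes first in memory.
Reassemble most-significant byte first: 39 C3 B7 08 A3 C7 C6 5F → 0x39C3B708A3C7C65F.

0x39C3B708A3C7C65F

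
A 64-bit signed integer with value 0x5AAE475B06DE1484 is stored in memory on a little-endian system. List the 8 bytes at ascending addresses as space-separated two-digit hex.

84 14 DE 06 5B 47 AE 5A

Split into bytes (most-significant first): 5A AE 47 5B 06 DE 14 84.
In little-endian order the low byte comes first in memory.
So at ascending addresses the bytes are 84 14 DE 06 5B 47 AE 5A.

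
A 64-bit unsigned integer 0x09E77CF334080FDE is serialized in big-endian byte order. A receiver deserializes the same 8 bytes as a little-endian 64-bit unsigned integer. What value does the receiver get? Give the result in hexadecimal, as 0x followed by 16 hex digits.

0xDE0F0834F37CE709

Stored big-endian, the bytes at ascending addresses are 09 E7 7C F3 34 08 0F DE.
Read back as little-endian, the first byte is least significant, giving 0xDE0F0834F37CE709.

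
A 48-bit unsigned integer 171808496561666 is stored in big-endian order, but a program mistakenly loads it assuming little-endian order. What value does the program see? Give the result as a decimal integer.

2398341317276

171808496561666 in 48-bit hexadecimal is 0x9C4248682E02.
Stored big-endian, the bytes at ascending addresses are 9C 42 48 68 2E 02.
Read back as little-endian, the first byte is least significant, giving 0x022E6848429C.
0x022E6848429C = 2398341317276.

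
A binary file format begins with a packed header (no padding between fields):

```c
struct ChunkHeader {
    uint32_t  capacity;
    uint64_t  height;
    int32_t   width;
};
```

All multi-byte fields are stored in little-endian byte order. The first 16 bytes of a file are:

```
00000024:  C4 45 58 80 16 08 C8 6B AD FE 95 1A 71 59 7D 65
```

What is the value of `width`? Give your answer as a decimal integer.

1702713713

`width` follows `capacity` (4 B), `height` (8 B), so it starts at offset 4 + 8 = 12 and occupies 4 bytes.
Bytes at offsets 12..15: 71 59 7D 65.
Little-endian stores the least-significant byte at the lowest address.
Reassemble most-significant byte first: 65 7D 59 71 → 0x657D5971.
0x657D5971 = 1702713713.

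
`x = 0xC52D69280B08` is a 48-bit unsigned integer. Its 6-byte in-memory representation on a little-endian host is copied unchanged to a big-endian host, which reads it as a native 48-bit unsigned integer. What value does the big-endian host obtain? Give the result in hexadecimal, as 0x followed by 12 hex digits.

Stored little-endian, the bytes at ascending addresses are 08 0B 28 69 2D C5.
Read back as big-endian, the last byte is least significant, giving 0x080B28692DC5.

0x080B28692DC5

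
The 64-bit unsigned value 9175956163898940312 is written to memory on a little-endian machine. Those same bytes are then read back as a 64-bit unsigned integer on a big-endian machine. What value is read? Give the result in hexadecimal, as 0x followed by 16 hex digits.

9175956163898940312 in 64-bit hexadecimal is 0x7F578B83C7C09B98.
Stored little-endian, the bytes at ascending addresses are 98 9B C0 C7 83 8B 57 7F.
Read back as big-endian, the last byte is least significant, giving 0x989BC0C7838B577F.

0x989BC0C7838B577F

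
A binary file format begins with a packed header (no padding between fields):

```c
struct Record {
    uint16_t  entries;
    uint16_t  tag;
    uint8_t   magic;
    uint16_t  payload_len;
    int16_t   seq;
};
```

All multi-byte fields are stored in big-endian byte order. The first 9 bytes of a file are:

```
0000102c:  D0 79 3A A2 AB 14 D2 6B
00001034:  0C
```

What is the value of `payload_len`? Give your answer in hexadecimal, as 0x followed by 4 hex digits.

`payload_len` follows `entries` (2 B), `tag` (2 B), `magic` (1 B), so it starts at offset 2 + 2 + 1 = 5 and occupies 2 bytes.
Bytes at offsets 5..6: 14 D2.
Big-endian: lowest address holds the most-significant byte.
The bytes are already most-significant first: 0x14D2.

0x14D2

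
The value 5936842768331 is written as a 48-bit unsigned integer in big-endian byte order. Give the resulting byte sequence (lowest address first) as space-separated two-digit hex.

05 66 47 67 7F CB

5936842768331 in hexadecimal, padded to 48 bits, is 0x056647677FCB.
Split into bytes (most-significant first): 05 66 47 67 7F CB.
Big-endian stores the most-significant byte at the lowest address.
So the memory order matches the most-significant-first order: 05 66 47 67 7F CB.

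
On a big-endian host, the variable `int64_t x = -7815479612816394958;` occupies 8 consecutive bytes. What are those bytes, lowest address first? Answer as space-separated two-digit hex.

Two's complement of -7815479612816394958 in 64 bits: 7815479612816394958 = 0x6C76294CB73A8ACE; invert → 0x9389D6B348C57531; add 1 → 0x9389D6B348C57532.
Split into bytes (most-significant first): 93 89 D6 B3 48 C5 75 32.
Big-endian: lowest address holds the most-significant byte.
So the memory order matches the most-significant-first order: 93 89 D6 B3 48 C5 75 32.

93 89 D6 B3 48 C5 75 32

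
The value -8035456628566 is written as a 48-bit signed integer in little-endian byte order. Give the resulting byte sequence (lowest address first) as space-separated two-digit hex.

AA 48 76 19 B1 F8

Two's complement of -8035456628566 in 48 bits: 8035456628566 = 0x074EE689B756; invert → 0xF8B1197648A9; add 1 → 0xF8B1197648AA.
Split into bytes (most-significant first): F8 B1 19 76 48 AA.
Little-endian: lowest address holds the least-significant byte.
So at ascending addresses the bytes are AA 48 76 19 B1 F8.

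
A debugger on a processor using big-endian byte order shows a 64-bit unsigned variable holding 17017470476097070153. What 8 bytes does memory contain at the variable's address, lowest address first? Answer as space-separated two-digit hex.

EC 2A 33 3C 4F 76 A4 49

17017470476097070153 in hexadecimal, padded to 64 bits, is 0xEC2A333C4F76A449.
Split into bytes (most-significant first): EC 2A 33 3C 4F 76 A4 49.
Big-endian: lowest address holds the most-significant byte.
So the memory order matches the most-significant-first order: EC 2A 33 3C 4F 76 A4 49.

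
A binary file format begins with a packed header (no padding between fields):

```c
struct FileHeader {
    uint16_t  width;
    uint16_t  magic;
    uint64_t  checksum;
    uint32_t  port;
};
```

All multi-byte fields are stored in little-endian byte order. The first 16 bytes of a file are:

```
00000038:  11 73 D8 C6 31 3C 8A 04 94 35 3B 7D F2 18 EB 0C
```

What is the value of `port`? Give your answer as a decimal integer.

`port` follows `width` (2 B), `magic` (2 B), `checksum` (8 B), so it starts at offset 2 + 2 + 8 = 12 and occupies 4 bytes.
Bytes at offsets 12..15: F2 18 EB 0C.
In little-endian order the low byte comes first in memory.
Reassemble most-significant byte first: 0C EB 18 F2 → 0x0CEB18F2.
0x0CEB18F2 = 216733938.

216733938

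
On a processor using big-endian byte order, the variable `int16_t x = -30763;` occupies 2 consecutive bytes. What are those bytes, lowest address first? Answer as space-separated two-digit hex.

87 D5

Two's complement of -30763 in 16 bits: 30763 = 0x782B; invert → 0x87D4; add 1 → 0x87D5.
Split into bytes (most-significant first): 87 D5.
In big-endian order the high byte comes first in memory.
So the memory order matches the most-significant-first order: 87 D5.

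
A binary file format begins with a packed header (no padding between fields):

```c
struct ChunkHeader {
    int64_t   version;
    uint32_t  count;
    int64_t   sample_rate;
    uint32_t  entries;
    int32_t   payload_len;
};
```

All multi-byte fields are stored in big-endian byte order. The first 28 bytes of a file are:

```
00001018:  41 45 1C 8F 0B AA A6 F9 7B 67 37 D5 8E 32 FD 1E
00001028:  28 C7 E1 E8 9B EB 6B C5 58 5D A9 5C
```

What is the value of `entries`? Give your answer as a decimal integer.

`entries` follows `version` (8 B), `count` (4 B), `sample_rate` (8 B), so it starts at offset 8 + 4 + 8 = 20 and occupies 4 bytes.
Bytes at offsets 20..23: 9B EB 6B C5.
In big-endian order the high byte comes first in memory.
The bytes are already most-significant first: 0x9BEB6BC5.
0x9BEB6BC5 = 2615897029.

2615897029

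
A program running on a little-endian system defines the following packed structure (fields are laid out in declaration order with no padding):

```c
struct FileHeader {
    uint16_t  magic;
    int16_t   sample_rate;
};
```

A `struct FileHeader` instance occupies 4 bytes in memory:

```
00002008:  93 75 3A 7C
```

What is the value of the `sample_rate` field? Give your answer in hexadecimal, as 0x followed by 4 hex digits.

`sample_rate` follows `magic` (2 bytes), so it starts at byte offset 2 and occupies 2 bytes.
Bytes at offsets 2..3: 3A 7C.
Little-endian: lowest address holds the least-significant byte.
Reassemble most-significant byte first: 7C 3A → 0x7C3A.

0x7C3A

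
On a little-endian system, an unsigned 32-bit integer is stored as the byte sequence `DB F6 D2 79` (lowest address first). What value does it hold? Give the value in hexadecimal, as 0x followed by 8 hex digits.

Little-endian stores the least-significant byte at the lowest address.
Reassemble most-significant byte first: 79 D2 F6 DB → 0x79D2F6DB.

0x79D2F6DB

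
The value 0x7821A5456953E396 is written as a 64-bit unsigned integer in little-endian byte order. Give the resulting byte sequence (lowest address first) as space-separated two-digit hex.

96 E3 53 69 45 A5 21 78

Split into bytes (most-significant first): 78 21 A5 45 69 53 E3 96.
Little-endian: lowest address holds the least-significant byte.
So at ascending addresses the bytes are 96 E3 53 69 45 A5 21 78.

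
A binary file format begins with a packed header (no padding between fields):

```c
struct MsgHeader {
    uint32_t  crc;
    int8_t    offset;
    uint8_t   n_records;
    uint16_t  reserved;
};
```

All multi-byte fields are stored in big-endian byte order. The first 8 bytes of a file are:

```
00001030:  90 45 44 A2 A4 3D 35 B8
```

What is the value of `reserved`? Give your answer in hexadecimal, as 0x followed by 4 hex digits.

0x35B8

`reserved` follows `crc` (4 B), `offset` (1 B), `n_records` (1 B), so it starts at offset 4 + 1 + 1 = 6 and occupies 2 bytes.
Bytes at offsets 6..7: 35 B8.
Big-endian: lowest address holds the most-significant byte.
The bytes are already most-significant first: 0x35B8.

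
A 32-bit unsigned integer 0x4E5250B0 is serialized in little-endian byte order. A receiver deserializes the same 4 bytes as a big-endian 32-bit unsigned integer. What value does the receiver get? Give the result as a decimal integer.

2958053966

Stored little-endian, the bytes at ascending addresses are B0 50 52 4E.
Read back as big-endian, the last byte is least significant, giving 0xB050524E.
0xB050524E = 2958053966.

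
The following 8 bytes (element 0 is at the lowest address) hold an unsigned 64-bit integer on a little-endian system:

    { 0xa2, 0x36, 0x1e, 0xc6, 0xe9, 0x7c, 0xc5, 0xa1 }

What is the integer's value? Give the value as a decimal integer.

Little-endian stores the least-significant byte at the lowest address.
Reassemble most-significant byte first: A1 C5 7C E9 C6 1E 36 A2 → 0xA1C57CE9C61E36A2.
0xA1C57CE9C61E36A2 = 11656860554011489954.

11656860554011489954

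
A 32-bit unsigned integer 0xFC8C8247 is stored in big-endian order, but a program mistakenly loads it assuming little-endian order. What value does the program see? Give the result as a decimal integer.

Stored big-endian, the bytes at ascending addresses are FC 8C 82 47.
Read back as little-endian, the first byte is least significant, giving 0x47828CFC.
0x47828CFC = 1199738108.

1199738108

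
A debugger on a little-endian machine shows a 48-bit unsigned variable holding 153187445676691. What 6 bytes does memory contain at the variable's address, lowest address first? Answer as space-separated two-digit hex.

153187445676691 in hexadecimal, padded to 48 bits, is 0x8B52BB489A93.
Split into bytes (most-significant first): 8B 52 BB 48 9A 93.
Little-endian: lowest address holds the least-significant byte.
So at ascending addresses the bytes are 93 9A 48 BB 52 8B.

93 9A 48 BB 52 8B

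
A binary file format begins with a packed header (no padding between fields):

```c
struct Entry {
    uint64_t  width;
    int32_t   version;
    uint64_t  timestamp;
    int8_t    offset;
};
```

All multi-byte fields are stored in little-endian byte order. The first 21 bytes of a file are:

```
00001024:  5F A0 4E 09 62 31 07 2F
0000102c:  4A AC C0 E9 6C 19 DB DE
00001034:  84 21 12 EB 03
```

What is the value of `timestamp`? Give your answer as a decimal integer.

`timestamp` follows `width` (8 B), `version` (4 B), so it starts at offset 8 + 4 = 12 and occupies 8 bytes.
Bytes at offsets 12..19: 6C 19 DB DE 84 21 12 EB.
In little-endian order the low byte comes first in memory.
Reassemble most-significant byte first: EB 12 21 84 DE DB 19 6C → 0xEB122184DEDB196C.
0xEB122184DEDB196C = 16938638003052157292.

16938638003052157292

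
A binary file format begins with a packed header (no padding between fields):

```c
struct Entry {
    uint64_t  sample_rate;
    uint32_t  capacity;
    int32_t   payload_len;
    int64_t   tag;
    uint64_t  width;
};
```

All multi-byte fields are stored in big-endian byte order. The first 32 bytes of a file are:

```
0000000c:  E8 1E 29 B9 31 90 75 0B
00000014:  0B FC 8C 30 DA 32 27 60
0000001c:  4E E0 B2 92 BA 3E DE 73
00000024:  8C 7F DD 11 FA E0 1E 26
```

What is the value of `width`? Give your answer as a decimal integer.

`width` follows `sample_rate` (8 B), `capacity` (4 B), `payload_len` (4 B), `tag` (8 B), so it starts at offset 8 + 4 + 4 + 8 = 24 and occupies 8 bytes.
Bytes at offsets 24..31: 8C 7F DD 11 FA E0 1E 26.
Big-endian: lowest address holds the most-significant byte.
The bytes are already most-significant first: 0x8C7FDD11FAE01E26.
0x8C7FDD11FAE01E26 = 10124053556645338662.

10124053556645338662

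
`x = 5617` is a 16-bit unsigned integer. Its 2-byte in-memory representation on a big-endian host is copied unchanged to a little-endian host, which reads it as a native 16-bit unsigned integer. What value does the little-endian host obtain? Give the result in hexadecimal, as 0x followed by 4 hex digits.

5617 in 16-bit hexadecimal is 0x15F1.
Stored big-endian, the bytes at ascending addresses are 15 F1.
Read back as little-endian, the first byte is least significant, giving 0xF115.

0xF115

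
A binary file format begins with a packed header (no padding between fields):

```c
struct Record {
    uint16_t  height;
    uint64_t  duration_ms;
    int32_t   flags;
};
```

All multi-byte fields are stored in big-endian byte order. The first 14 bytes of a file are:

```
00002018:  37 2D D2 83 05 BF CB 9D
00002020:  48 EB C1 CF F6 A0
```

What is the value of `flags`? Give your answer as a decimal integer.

-1043335520

`flags` follows `height` (2 B), `duration_ms` (8 B), so it starts at offset 2 + 8 = 10 and occupies 4 bytes.
Bytes at offsets 10..13: C1 CF F6 A0.
Big-endian stores the most-significant byte at the lowest address.
The bytes are already most-significant first: 0xC1CFF6A0.
Top bit is set, so as a signed 32-bit value this is 0xC1CFF6A0 − 2^32 = -1043335520.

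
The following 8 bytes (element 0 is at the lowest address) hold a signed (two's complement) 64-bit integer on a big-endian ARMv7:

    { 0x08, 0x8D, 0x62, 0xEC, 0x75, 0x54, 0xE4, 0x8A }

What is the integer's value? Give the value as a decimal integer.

616257491739927690

Big-endian stores the most-significant byte at the lowest address.
The bytes are already most-significant first: 0x088D62EC7554E48A.
0x088D62EC7554E48A = 616257491739927690.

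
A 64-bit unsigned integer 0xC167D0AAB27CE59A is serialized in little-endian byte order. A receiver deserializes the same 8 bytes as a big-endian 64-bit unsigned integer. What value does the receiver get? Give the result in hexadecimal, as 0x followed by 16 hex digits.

0x9AE57CB2AAD067C1

Stored little-endian, the bytes at ascending addresses are 9A E5 7C B2 AA D0 67 C1.
Read back as big-endian, the last byte is least significant, giving 0x9AE57CB2AAD067C1.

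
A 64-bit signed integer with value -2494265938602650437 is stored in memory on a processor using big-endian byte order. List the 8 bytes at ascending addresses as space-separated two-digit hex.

DD 62 96 58 12 3B 94 BB

Two's complement of -2494265938602650437 in 64 bits: 2494265938602650437 = 0x229D69A7EDC46B45; invert → 0xDD629658123B94BA; add 1 → 0xDD629658123B94BB.
Split into bytes (most-significant first): DD 62 96 58 12 3B 94 BB.
Big-endian stores the most-significant byte at the lowest address.
So the memory order matches the most-significant-first order: DD 62 96 58 12 3B 94 BB.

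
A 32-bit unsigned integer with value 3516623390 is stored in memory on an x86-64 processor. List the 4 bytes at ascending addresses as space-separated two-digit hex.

3516623390 in hexadecimal, padded to 32 bits, is 0xD19B6A1E.
Split into bytes (most-significant first): D1 9B 6A 1E.
In little-endian order the low byte comes first in memory.
So at ascending addresses the bytes are 1E 6A 9B D1.

1E 6A 9B D1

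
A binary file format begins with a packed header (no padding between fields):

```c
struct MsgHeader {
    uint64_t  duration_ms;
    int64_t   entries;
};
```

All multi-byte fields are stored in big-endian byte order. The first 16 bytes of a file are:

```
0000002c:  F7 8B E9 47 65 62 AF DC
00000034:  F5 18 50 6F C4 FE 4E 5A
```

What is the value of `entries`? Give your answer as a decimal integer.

-785789693999559078

`entries` follows `duration_ms` (8 bytes), so it starts at byte offset 8 and occupies 8 bytes.
Bytes at offsets 8..15: F5 18 50 6F C4 FE 4E 5A.
In big-endian order the high byte comes first in memory.
The bytes are already most-significant first: 0xF518506FC4FE4E5A.
Top bit is set, so as a signed 64-bit value this is 0xF518506FC4FE4E5A − 2^64 = -785789693999559078.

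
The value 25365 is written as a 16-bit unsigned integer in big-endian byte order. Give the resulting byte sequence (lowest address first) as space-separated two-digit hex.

25365 in hexadecimal, padded to 16 bits, is 0x6315.
Split into bytes (most-significant first): 63 15.
In big-endian order the high byte comes first in memory.
So the memory order matches the most-significant-first order: 63 15.

63 15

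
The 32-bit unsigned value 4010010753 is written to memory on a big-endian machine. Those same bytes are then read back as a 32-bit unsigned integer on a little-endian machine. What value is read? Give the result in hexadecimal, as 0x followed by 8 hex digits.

4010010753 in 32-bit hexadecimal is 0xEF03E881.
Stored big-endian, the bytes at ascending addresses are EF 03 E8 81.
Read back as little-endian, the first byte is least significant, giving 0x81E803EF.

0x81E803EF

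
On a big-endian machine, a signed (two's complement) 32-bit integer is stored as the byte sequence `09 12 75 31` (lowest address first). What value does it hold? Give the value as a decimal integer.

152204593

Big-endian: lowest address holds the most-significant byte.
The bytes are already most-significant first: 0x09127531.
0x09127531 = 152204593.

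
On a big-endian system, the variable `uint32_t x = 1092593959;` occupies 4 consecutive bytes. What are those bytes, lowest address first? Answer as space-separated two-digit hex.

41 1F A9 27

1092593959 in hexadecimal, padded to 32 bits, is 0x411FA927.
Split into bytes (most-significant first): 41 1F A9 27.
Big-endian: lowest address holds the most-significant byte.
So the memory order matches the most-significant-first order: 41 1F A9 27.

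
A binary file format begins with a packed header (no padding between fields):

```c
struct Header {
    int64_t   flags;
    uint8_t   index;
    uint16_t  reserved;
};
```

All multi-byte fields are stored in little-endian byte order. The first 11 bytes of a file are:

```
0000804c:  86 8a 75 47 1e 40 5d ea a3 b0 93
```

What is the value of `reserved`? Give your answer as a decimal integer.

`reserved` follows `flags` (8 B), `index` (1 B), so it starts at offset 8 + 1 = 9 and occupies 2 bytes.
Bytes at offsets 9..10: B0 93.
Little-endian stores the least-significant byte at the lowest address.
Reassemble most-significant byte first: 93 B0 → 0x93B0.
0x93B0 = 37808.

37808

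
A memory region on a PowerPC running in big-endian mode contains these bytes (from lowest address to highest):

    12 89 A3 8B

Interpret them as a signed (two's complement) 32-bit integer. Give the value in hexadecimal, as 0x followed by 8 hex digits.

0x1289A38B

Big-endian: lowest address holds the most-significant byte.
The bytes are already most-significant first: 0x1289A38B.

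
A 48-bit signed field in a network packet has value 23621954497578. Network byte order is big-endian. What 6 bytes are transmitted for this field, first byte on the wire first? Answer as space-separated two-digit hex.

15 7B EA 34 EC 2A

23621954497578 in hexadecimal, padded to 48 bits, is 0x157BEA34EC2A.
Split into bytes (most-significant first): 15 7B EA 34 EC 2A.
Big-endian stores the most-significant byte at the lowest address.
So the memory order matches the most-significant-first order: 15 7B EA 34 EC 2A.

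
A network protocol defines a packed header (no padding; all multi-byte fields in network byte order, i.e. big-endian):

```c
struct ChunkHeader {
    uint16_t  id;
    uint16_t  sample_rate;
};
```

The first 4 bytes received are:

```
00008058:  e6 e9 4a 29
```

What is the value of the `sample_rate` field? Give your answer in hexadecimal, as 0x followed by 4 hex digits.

0x4A29

`sample_rate` follows `id` (2 bytes), so it starts at byte offset 2 and occupies 2 bytes.
Bytes at offsets 2..3: 4A 29.
In big-endian order the high byte comes first in memory.
The bytes are already most-significant first: 0x4A29.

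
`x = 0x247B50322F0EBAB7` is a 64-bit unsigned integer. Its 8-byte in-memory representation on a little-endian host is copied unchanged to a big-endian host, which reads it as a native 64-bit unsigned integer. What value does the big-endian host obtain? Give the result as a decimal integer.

13238909650479381284

Stored little-endian, the bytes at ascending addresses are B7 BA 0E 2F 32 50 7B 24.
Read back as big-endian, the last byte is least significant, giving 0xB7BA0E2F32507B24.
0xB7BA0E2F32507B24 = 13238909650479381284.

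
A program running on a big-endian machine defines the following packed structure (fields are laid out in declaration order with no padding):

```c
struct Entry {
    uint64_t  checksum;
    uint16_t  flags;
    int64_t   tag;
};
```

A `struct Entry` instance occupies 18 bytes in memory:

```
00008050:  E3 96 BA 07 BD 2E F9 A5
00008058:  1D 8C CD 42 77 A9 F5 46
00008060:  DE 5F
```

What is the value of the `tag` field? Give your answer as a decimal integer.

-3656228375623180705

`tag` follows `checksum` (8 B), `flags` (2 B), so it starts at offset 8 + 2 = 10 and occupies 8 bytes.
Bytes at offsets 10..17: CD 42 77 A9 F5 46 DE 5F.
Big-endian stores the most-significant byte at the lowest address.
The bytes are already most-significant first: 0xCD4277A9F546DE5F.
Top bit is set, so as a signed 64-bit value this is 0xCD4277A9F546DE5F − 2^64 = -3656228375623180705.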